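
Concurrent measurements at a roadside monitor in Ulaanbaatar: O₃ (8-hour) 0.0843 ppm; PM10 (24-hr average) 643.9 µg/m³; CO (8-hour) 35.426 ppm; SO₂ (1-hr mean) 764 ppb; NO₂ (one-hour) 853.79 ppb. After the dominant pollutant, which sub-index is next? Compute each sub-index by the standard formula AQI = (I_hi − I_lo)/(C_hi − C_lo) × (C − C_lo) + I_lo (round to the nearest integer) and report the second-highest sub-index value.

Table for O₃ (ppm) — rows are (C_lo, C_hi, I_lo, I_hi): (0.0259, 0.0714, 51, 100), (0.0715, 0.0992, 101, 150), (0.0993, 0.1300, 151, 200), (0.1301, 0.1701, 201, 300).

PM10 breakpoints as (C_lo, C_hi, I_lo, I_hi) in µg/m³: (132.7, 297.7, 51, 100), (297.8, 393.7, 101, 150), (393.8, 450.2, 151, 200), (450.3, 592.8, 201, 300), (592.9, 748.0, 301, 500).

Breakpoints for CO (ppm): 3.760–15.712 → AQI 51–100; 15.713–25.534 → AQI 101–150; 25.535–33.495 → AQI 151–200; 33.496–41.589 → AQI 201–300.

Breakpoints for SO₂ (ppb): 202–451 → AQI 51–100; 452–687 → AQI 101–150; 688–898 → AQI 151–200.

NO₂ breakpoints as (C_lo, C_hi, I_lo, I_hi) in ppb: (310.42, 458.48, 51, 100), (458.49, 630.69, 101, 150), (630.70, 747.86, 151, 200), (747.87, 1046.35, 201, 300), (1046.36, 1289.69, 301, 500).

O₃: 0.0843 ∈ [0.0715, 0.0992] ↔ index [101, 150].
101 + (0.0843−0.0715)·(150−101)/(0.0992−0.0715) = 101 + 0.0128·49/0.0277 ≈ 123.64, so AQI = 124.
PM10: 643.9 lies in 592.9–748.0, so I_lo=301, I_hi=500, C_lo=592.9, C_hi=748.0.
(500−301)/(748.0−592.9) × (643.9−592.9) + 301 = 199/155.1 × 51.0 + 301 ≈ 366.44 → 366.
CO: 35.426 ∈ [33.496, 41.589] ↔ index [201, 300].
201 + (35.426−33.496)·(300−201)/(41.589−33.496) = 201 + 1.930·99/8.093 ≈ 224.61, so AQI = 225.
SO₂: row 688–898 (AQI 151–200). (200−151)·(764−688)/(898−688) + 151 = 49·76/210 + 151 ≈ 168.73 → 169.
NO₂: 853.79 ∈ [747.87, 1046.35] ↔ index [201, 300].
201 + (853.79−747.87)·(300−201)/(1046.35−747.87) = 201 + 105.92·99/298.48 ≈ 236.13, so AQI = 236.
Sub-indices: O₃→124, PM10→366, CO→225, SO₂→169, NO₂→236. Ranked high→low: 366, 236, 225, 169, 124. Second-highest sub-index = 236.

236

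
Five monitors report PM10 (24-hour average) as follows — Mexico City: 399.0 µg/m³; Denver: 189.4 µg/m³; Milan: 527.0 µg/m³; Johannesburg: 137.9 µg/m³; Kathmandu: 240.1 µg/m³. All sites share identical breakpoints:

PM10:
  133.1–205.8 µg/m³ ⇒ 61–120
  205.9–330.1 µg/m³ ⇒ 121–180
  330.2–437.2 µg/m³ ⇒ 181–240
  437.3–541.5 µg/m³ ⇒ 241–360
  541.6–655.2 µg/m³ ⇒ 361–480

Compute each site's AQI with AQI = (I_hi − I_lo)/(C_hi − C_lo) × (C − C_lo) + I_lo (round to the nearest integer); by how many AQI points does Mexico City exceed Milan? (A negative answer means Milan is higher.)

-124

Mexico City: row 330.2–437.2 (AQI 181–240). (240−181)·(399.0−330.2)/(437.2−330.2) + 181 = 59·68.8/107.0 + 181 ≈ 218.94 → 219.
Denver: 189.4 lies in 133.1–205.8, so I_lo=61, I_hi=120, C_lo=133.1, C_hi=205.8.
(120−61)/(205.8−133.1) × (189.4−133.1) + 61 = 59/72.7 × 56.3 + 61 ≈ 106.69 → 107.
Milan: 527.0 lies in 437.3–541.5, so I_lo=241, I_hi=360, C_lo=437.3, C_hi=541.5.
(360−241)/(541.5−437.3) × (527.0−437.3) + 241 = 119/104.2 × 89.7 + 241 ≈ 343.44 → 343.
Johannesburg: row 133.1–205.8 (AQI 61–120). (120−61)·(137.9−133.1)/(205.8−133.1) + 61 = 59·4.8/72.7 + 61 ≈ 64.90 → 65.
Kathmandu: row 205.9–330.1 (AQI 121–180). (180−121)·(240.1−205.9)/(330.1−205.9) + 121 = 59·34.2/124.2 + 121 ≈ 137.25 → 137.
AQIs: Mexico City=219, Denver=107, Milan=343, Johannesburg=65, Kathmandu=137. Mexico City (219) − Milan (343) = -124.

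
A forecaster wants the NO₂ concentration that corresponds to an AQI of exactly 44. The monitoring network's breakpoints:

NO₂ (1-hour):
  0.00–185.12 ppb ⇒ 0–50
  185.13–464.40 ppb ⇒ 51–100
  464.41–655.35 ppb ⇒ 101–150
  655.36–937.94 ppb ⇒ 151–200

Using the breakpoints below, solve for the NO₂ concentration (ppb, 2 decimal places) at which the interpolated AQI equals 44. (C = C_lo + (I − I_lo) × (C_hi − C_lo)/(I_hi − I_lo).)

AQI 44 lies in the 0–50 band, which corresponds to 0.00–185.12 ppb.
C = 0.00 + (44−0)×(185.12−0.00)/(50−0) = 0.00 + 44×185.12/50 ≈ 162.9056 ppb → 162.91 ppb to 2 dp.

162.91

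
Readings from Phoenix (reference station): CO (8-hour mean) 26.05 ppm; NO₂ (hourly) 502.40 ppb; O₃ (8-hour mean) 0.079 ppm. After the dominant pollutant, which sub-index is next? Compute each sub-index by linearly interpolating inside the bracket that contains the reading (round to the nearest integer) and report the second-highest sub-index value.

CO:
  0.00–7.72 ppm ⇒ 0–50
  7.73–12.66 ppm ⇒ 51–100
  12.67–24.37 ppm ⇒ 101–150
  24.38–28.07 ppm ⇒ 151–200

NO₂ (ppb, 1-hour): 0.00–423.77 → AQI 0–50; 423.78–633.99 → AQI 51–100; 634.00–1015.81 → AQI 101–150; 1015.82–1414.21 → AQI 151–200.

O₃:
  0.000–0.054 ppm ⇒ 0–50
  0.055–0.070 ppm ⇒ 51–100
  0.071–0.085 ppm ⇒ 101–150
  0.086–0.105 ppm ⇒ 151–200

129

CO 26.05: bracket 24.38–28.07 → index 151–200; slope 49/3.69, offset 1.67.
AQI = 151 + 49/3.69·1.67 ≈ 173.18 ⇒ 173.
NO₂: 502.40 lies in 423.78–633.99, so I_lo=51, I_hi=100, C_lo=423.78, C_hi=633.99.
(100−51)/(633.99−423.78) × (502.40−423.78) + 51 = 49/210.21 × 78.62 + 51 ≈ 69.33 → 69.
O₃: row 0.071–0.085 (AQI 101–150). (150−101)·(0.079−0.071)/(0.085−0.071) + 101 = 49·0.008/0.014 + 101 ≈ 129.00 → 129.
Sub-indices: CO→173, NO₂→69, O₃→129. Ranked high→low: 173, 129, 69. Second-highest sub-index = 129.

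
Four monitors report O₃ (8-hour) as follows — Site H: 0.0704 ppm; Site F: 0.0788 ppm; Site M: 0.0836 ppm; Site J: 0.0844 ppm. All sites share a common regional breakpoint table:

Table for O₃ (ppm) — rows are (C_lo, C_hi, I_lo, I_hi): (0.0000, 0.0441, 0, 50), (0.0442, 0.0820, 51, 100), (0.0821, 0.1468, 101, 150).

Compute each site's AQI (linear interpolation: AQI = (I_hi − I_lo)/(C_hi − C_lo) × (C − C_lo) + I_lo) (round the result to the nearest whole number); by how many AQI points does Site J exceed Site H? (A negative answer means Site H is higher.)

Site H: row 0.0442–0.0820 (AQI 51–100). (100−51)·(0.0704−0.0442)/(0.0820−0.0442) + 51 = 49·0.0262/0.0378 + 51 ≈ 84.96 → 85.
Site F: 0.0788 ∈ [0.0442, 0.0820] ↔ index [51, 100].
51 + (0.0788−0.0442)·(100−51)/(0.0820−0.0442) = 51 + 0.0346·49/0.0378 ≈ 95.85, so AQI = 96.
Site M: row 0.0821–0.1468 (AQI 101–150). (150−101)·(0.0836−0.0821)/(0.1468−0.0821) + 101 = 49·0.0015/0.0647 + 101 ≈ 102.14 → 102.
Site J 0.0844: bracket 0.0821–0.1468 → index 101–150; slope 49/0.0647, offset 0.0023.
AQI = 101 + 49/0.0647·0.0023 ≈ 102.74 ⇒ 103.
AQIs: Site H=85, Site F=96, Site M=102, Site J=103. Site J (103) − Site H (85) = 18.

18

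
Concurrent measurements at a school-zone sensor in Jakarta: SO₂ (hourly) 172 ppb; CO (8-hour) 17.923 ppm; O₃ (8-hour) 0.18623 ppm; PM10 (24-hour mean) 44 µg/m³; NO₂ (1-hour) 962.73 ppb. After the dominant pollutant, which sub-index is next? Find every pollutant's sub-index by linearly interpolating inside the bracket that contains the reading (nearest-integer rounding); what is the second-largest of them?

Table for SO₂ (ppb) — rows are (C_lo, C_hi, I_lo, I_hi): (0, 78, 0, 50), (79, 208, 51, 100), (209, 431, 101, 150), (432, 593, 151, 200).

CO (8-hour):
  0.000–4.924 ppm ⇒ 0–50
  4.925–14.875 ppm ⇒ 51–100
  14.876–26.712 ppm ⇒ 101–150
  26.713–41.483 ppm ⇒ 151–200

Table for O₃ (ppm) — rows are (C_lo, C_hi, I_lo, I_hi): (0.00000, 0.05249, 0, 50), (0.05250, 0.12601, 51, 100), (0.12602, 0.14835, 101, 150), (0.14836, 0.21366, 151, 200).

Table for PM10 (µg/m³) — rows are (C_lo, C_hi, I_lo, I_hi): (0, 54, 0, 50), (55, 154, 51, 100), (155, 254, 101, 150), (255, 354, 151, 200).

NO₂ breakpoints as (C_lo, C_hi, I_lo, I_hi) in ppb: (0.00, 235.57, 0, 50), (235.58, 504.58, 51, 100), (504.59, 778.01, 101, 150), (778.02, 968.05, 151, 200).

179

SO₂: 172 ∈ [79, 208] ↔ index [51, 100].
51 + (172−79)·(100−51)/(208−79) = 51 + 93·49/129 ≈ 86.33, so AQI = 86.
CO: 17.923 ∈ [14.876, 26.712] ↔ index [101, 150].
101 + (17.923−14.876)·(150−101)/(26.712−14.876) = 101 + 3.047·49/11.836 ≈ 113.61, so AQI = 114.
O₃: row 0.14836–0.21366 (AQI 151–200). (200−151)·(0.18623−0.14836)/(0.21366−0.14836) + 151 = 49·0.03787/0.06530 + 151 ≈ 179.42 → 179.
PM10: 44 ∈ [0, 54] ↔ index [0, 50].
0 + (44−0)·(50−0)/(54−0) = 0 + 44·50/54 ≈ 40.74, so AQI = 41.
NO₂: 962.73 lies in 778.02–968.05, so I_lo=151, I_hi=200, C_lo=778.02, C_hi=968.05.
(200−151)/(968.05−778.02) × (962.73−778.02) + 151 = 49/190.03 × 184.71 + 151 ≈ 198.63 → 199.
Sub-indices: SO₂→86, CO→114, O₃→179, PM10→41, NO₂→199. Ranked high→low: 199, 179, 114, 86, 41. Second-highest sub-index = 179.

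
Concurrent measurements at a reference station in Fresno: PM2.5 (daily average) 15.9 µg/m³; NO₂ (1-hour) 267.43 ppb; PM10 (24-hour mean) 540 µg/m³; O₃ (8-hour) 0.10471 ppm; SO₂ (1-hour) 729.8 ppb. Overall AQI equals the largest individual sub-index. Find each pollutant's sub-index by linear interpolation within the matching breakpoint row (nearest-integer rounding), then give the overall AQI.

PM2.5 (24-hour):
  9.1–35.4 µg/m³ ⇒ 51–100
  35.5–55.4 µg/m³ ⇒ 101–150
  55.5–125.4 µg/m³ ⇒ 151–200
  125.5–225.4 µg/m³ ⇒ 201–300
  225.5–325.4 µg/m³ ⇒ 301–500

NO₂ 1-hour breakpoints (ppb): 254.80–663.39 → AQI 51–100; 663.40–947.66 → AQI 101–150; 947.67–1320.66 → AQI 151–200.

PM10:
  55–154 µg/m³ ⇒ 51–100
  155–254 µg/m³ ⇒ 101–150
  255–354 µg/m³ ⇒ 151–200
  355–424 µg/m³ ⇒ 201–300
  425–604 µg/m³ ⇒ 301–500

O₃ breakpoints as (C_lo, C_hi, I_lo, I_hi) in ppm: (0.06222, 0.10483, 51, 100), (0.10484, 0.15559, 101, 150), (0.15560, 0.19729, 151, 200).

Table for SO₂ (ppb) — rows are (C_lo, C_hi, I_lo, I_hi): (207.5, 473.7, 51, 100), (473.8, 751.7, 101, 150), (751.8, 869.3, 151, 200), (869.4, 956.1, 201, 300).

PM2.5: 15.9 ∈ [9.1, 35.4] ↔ index [51, 100].
51 + (15.9−9.1)·(100−51)/(35.4−9.1) = 51 + 6.8·49/26.3 ≈ 63.67, so AQI = 64.
NO₂: row 254.80–663.39 (AQI 51–100). (100−51)·(267.43−254.80)/(663.39−254.80) + 51 = 49·12.63/408.59 + 51 ≈ 52.51 → 53.
PM10: 540 ∈ [425, 604] ↔ index [301, 500].
301 + (540−425)·(500−301)/(604−425) = 301 + 115·199/179 ≈ 428.85, so AQI = 429.
O₃: row 0.06222–0.10483 (AQI 51–100). (100−51)·(0.10471−0.06222)/(0.10483−0.06222) + 51 = 49·0.04249/0.04261 + 51 ≈ 99.86 → 100.
SO₂: 729.8 lies in 473.8–751.7, so I_lo=101, I_hi=150, C_lo=473.8, C_hi=751.7.
(150−101)/(751.7−473.8) × (729.8−473.8) + 101 = 49/277.9 × 256.0 + 101 ≈ 146.14 → 146.
Sub-indices: PM2.5→64, NO₂→53, PM10→429, O₃→100, SO₂→146. Overall AQI = max = 429; dominant pollutant is PM10.
AQI 429: Hazardous.

429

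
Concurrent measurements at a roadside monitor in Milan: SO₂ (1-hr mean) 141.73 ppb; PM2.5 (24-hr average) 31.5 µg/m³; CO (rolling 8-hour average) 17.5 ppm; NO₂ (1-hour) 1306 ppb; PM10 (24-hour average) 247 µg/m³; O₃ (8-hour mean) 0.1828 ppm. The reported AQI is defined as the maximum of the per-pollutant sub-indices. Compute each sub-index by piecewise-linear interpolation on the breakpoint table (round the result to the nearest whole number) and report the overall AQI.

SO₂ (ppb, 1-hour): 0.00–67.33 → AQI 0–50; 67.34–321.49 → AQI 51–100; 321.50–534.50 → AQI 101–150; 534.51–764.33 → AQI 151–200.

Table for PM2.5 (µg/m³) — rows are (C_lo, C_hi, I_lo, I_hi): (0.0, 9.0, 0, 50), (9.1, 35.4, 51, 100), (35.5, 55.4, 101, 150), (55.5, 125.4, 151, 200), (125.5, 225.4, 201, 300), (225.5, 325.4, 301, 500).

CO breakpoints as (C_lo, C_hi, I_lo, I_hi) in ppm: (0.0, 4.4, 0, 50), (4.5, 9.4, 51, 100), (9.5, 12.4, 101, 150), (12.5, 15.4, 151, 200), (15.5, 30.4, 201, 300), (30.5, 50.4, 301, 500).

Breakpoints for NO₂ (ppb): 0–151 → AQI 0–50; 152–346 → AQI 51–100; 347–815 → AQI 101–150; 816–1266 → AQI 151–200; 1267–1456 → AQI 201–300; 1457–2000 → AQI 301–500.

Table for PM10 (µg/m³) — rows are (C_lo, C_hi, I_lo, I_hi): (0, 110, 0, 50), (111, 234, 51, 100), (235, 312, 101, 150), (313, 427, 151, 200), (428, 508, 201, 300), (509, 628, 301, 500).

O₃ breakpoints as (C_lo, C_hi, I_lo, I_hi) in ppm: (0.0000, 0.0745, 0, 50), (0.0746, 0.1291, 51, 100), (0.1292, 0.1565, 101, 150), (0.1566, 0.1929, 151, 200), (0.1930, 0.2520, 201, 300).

221

SO₂: row 67.34–321.49 (AQI 51–100). (100−51)·(141.73−67.34)/(321.49−67.34) + 51 = 49·74.39/254.15 + 51 ≈ 65.34 → 65.
PM2.5: 31.5 lies in 9.1–35.4, so I_lo=51, I_hi=100, C_lo=9.1, C_hi=35.4.
(100−51)/(35.4−9.1) × (31.5−9.1) + 51 = 49/26.3 × 22.4 + 51 ≈ 92.73 → 93.
CO 17.5: bracket 15.5–30.4 → index 201–300; slope 99/14.9, offset 2.0.
AQI = 201 + 99/14.9·2.0 ≈ 214.29 ⇒ 214.
NO₂: row 1267–1456 (AQI 201–300). (300−201)·(1306−1267)/(1456−1267) + 201 = 99·39/189 + 201 ≈ 221.43 → 221.
PM10: row 235–312 (AQI 101–150). (150−101)·(247−235)/(312−235) + 101 = 49·12/77 + 101 ≈ 108.64 → 109.
O₃: row 0.1566–0.1929 (AQI 151–200). (200−151)·(0.1828−0.1566)/(0.1929−0.1566) + 151 = 49·0.0262/0.0363 + 151 ≈ 186.37 → 186.
Sub-indices: SO₂→65, PM2.5→93, CO→214, NO₂→221, PM10→109, O₃→186. Overall AQI = max = 221; dominant pollutant is NO₂.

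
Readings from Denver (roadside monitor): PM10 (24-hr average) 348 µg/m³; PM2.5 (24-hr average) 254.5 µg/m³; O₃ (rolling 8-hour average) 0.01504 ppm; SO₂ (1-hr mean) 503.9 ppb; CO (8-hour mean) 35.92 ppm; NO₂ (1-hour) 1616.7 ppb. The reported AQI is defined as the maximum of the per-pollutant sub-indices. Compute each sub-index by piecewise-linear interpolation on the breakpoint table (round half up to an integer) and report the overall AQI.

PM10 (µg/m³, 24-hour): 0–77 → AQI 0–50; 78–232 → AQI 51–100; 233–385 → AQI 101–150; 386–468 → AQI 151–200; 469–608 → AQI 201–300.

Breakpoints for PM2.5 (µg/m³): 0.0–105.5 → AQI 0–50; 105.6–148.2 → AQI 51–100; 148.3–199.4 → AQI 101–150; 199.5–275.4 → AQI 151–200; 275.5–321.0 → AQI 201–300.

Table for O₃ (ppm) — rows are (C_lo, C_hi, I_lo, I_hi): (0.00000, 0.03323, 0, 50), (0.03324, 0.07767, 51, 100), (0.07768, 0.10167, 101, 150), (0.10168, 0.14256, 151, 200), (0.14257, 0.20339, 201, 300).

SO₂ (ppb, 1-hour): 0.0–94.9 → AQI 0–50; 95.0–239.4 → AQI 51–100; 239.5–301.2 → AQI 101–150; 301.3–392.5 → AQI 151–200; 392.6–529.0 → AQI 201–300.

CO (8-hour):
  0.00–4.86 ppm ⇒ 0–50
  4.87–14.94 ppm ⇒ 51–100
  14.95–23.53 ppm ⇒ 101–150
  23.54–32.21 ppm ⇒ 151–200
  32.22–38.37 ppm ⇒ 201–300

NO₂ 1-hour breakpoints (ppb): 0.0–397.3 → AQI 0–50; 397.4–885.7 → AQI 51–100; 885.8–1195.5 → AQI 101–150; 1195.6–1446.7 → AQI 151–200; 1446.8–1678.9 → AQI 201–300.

PM10: 348 lies in 233–385, so I_lo=101, I_hi=150, C_lo=233, C_hi=385.
(150−101)/(385−233) × (348−233) + 101 = 49/152 × 115 + 101 ≈ 138.07 → 138.
PM2.5: 254.5 lies in 199.5–275.4, so I_lo=151, I_hi=200, C_lo=199.5, C_hi=275.4.
(200−151)/(275.4−199.5) × (254.5−199.5) + 151 = 49/75.9 × 55.0 + 151 ≈ 186.51 → 187.
O₃: 0.01504 lies in 0.00000–0.03323, so I_lo=0, I_hi=50, C_lo=0.00000, C_hi=0.03323.
(50−0)/(0.03323−0.00000) × (0.01504−0.00000) + 0 = 50/0.03323 × 0.01504 + 0 ≈ 22.63 → 23.
SO₂: row 392.6–529.0 (AQI 201–300). (300−201)·(503.9−392.6)/(529.0−392.6) + 201 = 99·111.3/136.4 + 201 ≈ 281.78 → 282.
CO: row 32.22–38.37 (AQI 201–300). (300−201)·(35.92−32.22)/(38.37−32.22) + 201 = 99·3.70/6.15 + 201 ≈ 260.56 → 261.
NO₂: row 1446.8–1678.9 (AQI 201–300). (300−201)·(1616.7−1446.8)/(1678.9−1446.8) + 201 = 99·169.9/232.1 + 201 ≈ 273.47 → 273.
Sub-indices: PM10→138, PM2.5→187, O₃→23, SO₂→282, CO→261, NO₂→273. Overall AQI = max = 282; dominant pollutant is SO₂.

282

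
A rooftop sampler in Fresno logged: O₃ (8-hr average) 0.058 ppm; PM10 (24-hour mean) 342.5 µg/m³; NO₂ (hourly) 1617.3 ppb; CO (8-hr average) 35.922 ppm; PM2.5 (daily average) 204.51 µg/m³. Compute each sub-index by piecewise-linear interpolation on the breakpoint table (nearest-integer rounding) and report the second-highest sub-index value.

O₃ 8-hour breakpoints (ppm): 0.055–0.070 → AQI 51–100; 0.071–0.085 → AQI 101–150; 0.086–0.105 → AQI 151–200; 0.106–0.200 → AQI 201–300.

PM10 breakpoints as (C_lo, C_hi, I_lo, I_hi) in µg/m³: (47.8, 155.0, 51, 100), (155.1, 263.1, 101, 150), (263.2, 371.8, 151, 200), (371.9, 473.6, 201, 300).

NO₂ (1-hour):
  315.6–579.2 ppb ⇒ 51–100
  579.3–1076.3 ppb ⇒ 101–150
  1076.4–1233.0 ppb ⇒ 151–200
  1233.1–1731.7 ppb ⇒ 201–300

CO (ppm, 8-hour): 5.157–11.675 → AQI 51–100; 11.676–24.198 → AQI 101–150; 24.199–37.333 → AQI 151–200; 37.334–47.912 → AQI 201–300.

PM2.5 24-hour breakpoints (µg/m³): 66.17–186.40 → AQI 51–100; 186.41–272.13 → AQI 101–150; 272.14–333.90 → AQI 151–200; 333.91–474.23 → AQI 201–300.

195

O₃: row 0.055–0.070 (AQI 51–100). (100−51)·(0.058−0.055)/(0.070−0.055) + 51 = 49·0.003/0.015 + 51 ≈ 60.80 → 61.
PM10 342.5: bracket 263.2–371.8 → index 151–200; slope 49/108.6, offset 79.3.
AQI = 151 + 49/108.6·79.3 ≈ 186.78 ⇒ 187.
NO₂ 1617.3: bracket 1233.1–1731.7 → index 201–300; slope 99/498.6, offset 384.2.
AQI = 201 + 99/498.6·384.2 ≈ 277.29 ⇒ 277.
CO: row 24.199–37.333 (AQI 151–200). (200−151)·(35.922−24.199)/(37.333−24.199) + 151 = 49·11.723/13.134 + 151 ≈ 194.74 → 195.
PM2.5: 204.51 lies in 186.41–272.13, so I_lo=101, I_hi=150, C_lo=186.41, C_hi=272.13.
(150−101)/(272.13−186.41) × (204.51−186.41) + 101 = 49/85.72 × 18.10 + 101 ≈ 111.35 → 111.
Sub-indices: O₃→61, PM10→187, NO₂→277, CO→195, PM2.5→111. Ranked high→low: 277, 195, 187, 111, 61. Second-highest sub-index = 195.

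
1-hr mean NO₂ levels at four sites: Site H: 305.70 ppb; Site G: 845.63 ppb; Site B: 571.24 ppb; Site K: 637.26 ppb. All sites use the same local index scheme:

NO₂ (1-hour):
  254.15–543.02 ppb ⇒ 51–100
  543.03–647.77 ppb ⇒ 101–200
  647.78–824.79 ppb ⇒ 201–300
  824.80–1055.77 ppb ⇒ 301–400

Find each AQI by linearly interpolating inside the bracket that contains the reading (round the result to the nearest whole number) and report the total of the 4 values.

Site H: 305.70 ∈ [254.15, 543.02] ↔ index [51, 100].
51 + (305.70−254.15)·(100−51)/(543.02−254.15) = 51 + 51.55·49/288.87 ≈ 59.74, so AQI = 60.
Site G: 845.63 ∈ [824.80, 1055.77] ↔ index [301, 400].
301 + (845.63−824.80)·(400−301)/(1055.77−824.80) = 301 + 20.83·99/230.97 ≈ 309.93, so AQI = 310.
Site B: row 543.03–647.77 (AQI 101–200). (200−101)·(571.24−543.03)/(647.77−543.03) + 101 = 99·28.21/104.74 + 101 ≈ 127.66 → 128.
Site K 637.26: bracket 543.03–647.77 → index 101–200; slope 99/104.74, offset 94.23.
AQI = 101 + 99/104.74·94.23 ≈ 190.07 ⇒ 190.
AQIs: Site H=60, Site G=310, Site B=128, Site K=190. Sum = 60 + 310 + 128 + 190 = 688.

688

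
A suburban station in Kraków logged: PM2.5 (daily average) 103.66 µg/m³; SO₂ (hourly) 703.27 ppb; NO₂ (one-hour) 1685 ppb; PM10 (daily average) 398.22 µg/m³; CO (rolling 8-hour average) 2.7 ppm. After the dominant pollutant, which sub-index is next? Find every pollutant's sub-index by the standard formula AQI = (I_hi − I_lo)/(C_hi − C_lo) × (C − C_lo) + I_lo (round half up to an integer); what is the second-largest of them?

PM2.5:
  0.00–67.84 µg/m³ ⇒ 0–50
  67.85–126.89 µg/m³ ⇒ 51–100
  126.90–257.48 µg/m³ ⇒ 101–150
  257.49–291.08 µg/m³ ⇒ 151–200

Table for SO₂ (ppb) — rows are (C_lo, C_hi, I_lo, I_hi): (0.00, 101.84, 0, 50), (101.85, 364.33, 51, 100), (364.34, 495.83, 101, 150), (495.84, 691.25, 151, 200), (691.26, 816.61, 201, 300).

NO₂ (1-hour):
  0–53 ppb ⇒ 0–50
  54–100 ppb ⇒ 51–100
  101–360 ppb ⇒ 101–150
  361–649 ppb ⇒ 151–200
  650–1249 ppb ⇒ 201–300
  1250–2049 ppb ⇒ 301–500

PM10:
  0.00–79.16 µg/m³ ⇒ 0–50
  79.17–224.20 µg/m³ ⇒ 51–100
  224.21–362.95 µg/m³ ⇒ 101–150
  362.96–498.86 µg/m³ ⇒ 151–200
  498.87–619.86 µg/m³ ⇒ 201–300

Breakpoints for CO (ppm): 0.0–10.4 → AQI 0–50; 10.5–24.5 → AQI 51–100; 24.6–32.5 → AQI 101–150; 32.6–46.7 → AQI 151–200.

PM2.5: 103.66 lies in 67.85–126.89, so I_lo=51, I_hi=100, C_lo=67.85, C_hi=126.89.
(100−51)/(126.89−67.85) × (103.66−67.85) + 51 = 49/59.04 × 35.81 + 51 ≈ 80.72 → 81.
SO₂ 703.27: bracket 691.26–816.61 → index 201–300; slope 99/125.35, offset 12.01.
AQI = 201 + 99/125.35·12.01 ≈ 210.49 ⇒ 210.
NO₂: 1685 ∈ [1250, 2049] ↔ index [301, 500].
301 + (1685−1250)·(500−301)/(2049−1250) = 301 + 435·199/799 ≈ 409.34, so AQI = 409.
PM10: row 362.96–498.86 (AQI 151–200). (200−151)·(398.22−362.96)/(498.86−362.96) + 151 = 49·35.26/135.90 + 151 ≈ 163.71 → 164.
CO: 2.7 ∈ [0.0, 10.4] ↔ index [0, 50].
0 + (2.7−0.0)·(50−0)/(10.4−0.0) = 0 + 2.7·50/10.4 ≈ 12.98, so AQI = 13.
Sub-indices: PM2.5→81, SO₂→210, NO₂→409, PM10→164, CO→13. Ranked high→low: 409, 210, 164, 81, 13. Second-highest sub-index = 210.

210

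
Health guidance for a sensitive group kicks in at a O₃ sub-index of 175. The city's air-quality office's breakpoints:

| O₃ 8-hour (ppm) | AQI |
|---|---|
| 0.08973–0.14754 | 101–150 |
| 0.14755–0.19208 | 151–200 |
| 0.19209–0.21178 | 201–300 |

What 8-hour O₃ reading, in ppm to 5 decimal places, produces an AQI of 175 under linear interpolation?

AQI 175 lies in the 151–200 band, which corresponds to 0.14755–0.19208 ppm.
C = 0.14755 + (175−151)×(0.19208−0.14755)/(200−151) = 0.14755 + 24×0.04453/49 ≈ 0.1693606 ppm → 0.16936 ppm to 5 dp.

0.16936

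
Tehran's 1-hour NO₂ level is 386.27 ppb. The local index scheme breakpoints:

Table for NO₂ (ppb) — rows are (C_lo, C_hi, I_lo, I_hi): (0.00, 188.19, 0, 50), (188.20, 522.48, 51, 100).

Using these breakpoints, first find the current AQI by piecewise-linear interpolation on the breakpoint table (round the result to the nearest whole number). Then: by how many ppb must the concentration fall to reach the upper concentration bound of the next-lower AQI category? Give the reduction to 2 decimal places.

198.08

NO₂: 386.27 ∈ [188.20, 522.48] ↔ index [51, 100].
51 + (386.27−188.20)·(100−51)/(522.48−188.20) = 51 + 198.07·49/334.28 ≈ 80.03, so AQI = 80.
Current AQI 80 is in the Moderate range (51–100). The next-lower category tops out at AQI 50, whose upper concentration bound is 188.19 ppb.
Reduction needed = 386.27 − 188.19 = 198.08 ppb.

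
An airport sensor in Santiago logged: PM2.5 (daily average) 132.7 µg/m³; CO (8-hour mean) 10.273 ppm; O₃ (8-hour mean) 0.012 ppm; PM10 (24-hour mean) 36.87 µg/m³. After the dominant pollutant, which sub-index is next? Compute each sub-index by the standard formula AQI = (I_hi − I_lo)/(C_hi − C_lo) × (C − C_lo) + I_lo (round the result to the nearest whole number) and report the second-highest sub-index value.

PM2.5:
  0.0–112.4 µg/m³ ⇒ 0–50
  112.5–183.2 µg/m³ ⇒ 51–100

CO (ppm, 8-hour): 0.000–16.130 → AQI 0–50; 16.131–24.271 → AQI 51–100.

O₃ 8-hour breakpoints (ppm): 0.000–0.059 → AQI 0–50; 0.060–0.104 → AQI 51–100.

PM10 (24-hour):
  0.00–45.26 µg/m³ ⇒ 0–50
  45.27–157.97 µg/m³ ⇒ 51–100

41

PM2.5: row 112.5–183.2 (AQI 51–100). (100−51)·(132.7−112.5)/(183.2−112.5) + 51 = 49·20.2/70.7 + 51 ≈ 65.00 → 65.
CO 10.273: bracket 0.000–16.130 → index 0–50; slope 50/16.130, offset 10.273.
AQI = 0 + 50/16.130·10.273 ≈ 31.84 ⇒ 32.
O₃: row 0.000–0.059 (AQI 0–50). (50−0)·(0.012−0.000)/(0.059−0.000) + 0 = 50·0.012/0.059 + 0 ≈ 10.17 → 10.
PM10: 36.87 lies in 0.00–45.26, so I_lo=0, I_hi=50, C_lo=0.00, C_hi=45.26.
(50−0)/(45.26−0.00) × (36.87−0.00) + 0 = 50/45.26 × 36.87 + 0 ≈ 40.73 → 41.
Sub-indices: PM2.5→65, CO→32, O₃→10, PM10→41. Ranked high→low: 65, 41, 32, 10. Second-highest sub-index = 41.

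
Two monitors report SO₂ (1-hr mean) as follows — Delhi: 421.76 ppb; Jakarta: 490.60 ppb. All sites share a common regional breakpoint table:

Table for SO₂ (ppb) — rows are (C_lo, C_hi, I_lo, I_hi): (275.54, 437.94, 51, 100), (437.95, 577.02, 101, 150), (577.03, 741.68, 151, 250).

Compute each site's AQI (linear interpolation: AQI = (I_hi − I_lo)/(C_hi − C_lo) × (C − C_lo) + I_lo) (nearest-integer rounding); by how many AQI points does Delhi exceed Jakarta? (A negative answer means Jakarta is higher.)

-25

Delhi: 421.76 ∈ [275.54, 437.94] ↔ index [51, 100].
51 + (421.76−275.54)·(100−51)/(437.94−275.54) = 51 + 146.22·49/162.40 ≈ 95.12, so AQI = 95.
Jakarta: 490.60 ∈ [437.95, 577.02] ↔ index [101, 150].
101 + (490.60−437.95)·(150−101)/(577.02−437.95) = 101 + 52.65·49/139.07 ≈ 119.55, so AQI = 120.
AQIs: Delhi=95, Jakarta=120. Delhi (95) − Jakarta (120) = -25.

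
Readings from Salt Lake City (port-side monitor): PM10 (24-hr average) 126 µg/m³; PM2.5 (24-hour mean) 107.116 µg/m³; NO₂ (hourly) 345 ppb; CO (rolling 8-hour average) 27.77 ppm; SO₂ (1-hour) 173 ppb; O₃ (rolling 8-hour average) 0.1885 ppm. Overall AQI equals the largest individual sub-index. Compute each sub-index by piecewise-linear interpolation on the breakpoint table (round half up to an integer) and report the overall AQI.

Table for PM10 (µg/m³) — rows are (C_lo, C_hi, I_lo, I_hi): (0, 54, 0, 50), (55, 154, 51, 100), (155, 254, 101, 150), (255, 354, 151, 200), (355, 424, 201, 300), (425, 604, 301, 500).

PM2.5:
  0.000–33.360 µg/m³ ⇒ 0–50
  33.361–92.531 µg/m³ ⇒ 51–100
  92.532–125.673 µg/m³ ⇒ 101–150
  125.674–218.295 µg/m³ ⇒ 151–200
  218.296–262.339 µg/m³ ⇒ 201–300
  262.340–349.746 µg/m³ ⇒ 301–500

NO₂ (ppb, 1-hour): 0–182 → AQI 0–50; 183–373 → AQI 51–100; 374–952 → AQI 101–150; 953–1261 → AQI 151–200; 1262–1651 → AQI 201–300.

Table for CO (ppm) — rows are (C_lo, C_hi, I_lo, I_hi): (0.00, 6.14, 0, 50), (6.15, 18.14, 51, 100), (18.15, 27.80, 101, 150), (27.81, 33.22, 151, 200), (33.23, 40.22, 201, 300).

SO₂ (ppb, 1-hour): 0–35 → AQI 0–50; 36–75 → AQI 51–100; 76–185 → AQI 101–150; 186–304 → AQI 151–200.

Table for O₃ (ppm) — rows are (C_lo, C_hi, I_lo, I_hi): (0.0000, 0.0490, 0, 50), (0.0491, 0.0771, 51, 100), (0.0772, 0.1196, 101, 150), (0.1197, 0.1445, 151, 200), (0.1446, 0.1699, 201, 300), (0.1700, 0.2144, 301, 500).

384

PM10 126: bracket 55–154 → index 51–100; slope 49/99, offset 71.
AQI = 51 + 49/99·71 ≈ 86.14 ⇒ 86.
PM2.5: 107.116 lies in 92.532–125.673, so I_lo=101, I_hi=150, C_lo=92.532, C_hi=125.673.
(150−101)/(125.673−92.532) × (107.116−92.532) + 101 = 49/33.141 × 14.584 + 101 ≈ 122.56 → 123.
NO₂ 345: bracket 183–373 → index 51–100; slope 49/190, offset 162.
AQI = 51 + 49/190·162 ≈ 92.78 ⇒ 93.
CO: 27.77 lies in 18.15–27.80, so I_lo=101, I_hi=150, C_lo=18.15, C_hi=27.80.
(150−101)/(27.80−18.15) × (27.77−18.15) + 101 = 49/9.65 × 9.62 + 101 ≈ 149.85 → 150.
SO₂ 173: bracket 76–185 → index 101–150; slope 49/109, offset 97.
AQI = 101 + 49/109·97 ≈ 144.61 ⇒ 145.
O₃ 0.1885: bracket 0.1700–0.2144 → index 301–500; slope 199/0.0444, offset 0.0185.
AQI = 301 + 199/0.0444·0.0185 ≈ 383.92 ⇒ 384.
Sub-indices: PM10→86, PM2.5→123, NO₂→93, CO→150, SO₂→145, O₃→384. Overall AQI = max = 384; dominant pollutant is O₃.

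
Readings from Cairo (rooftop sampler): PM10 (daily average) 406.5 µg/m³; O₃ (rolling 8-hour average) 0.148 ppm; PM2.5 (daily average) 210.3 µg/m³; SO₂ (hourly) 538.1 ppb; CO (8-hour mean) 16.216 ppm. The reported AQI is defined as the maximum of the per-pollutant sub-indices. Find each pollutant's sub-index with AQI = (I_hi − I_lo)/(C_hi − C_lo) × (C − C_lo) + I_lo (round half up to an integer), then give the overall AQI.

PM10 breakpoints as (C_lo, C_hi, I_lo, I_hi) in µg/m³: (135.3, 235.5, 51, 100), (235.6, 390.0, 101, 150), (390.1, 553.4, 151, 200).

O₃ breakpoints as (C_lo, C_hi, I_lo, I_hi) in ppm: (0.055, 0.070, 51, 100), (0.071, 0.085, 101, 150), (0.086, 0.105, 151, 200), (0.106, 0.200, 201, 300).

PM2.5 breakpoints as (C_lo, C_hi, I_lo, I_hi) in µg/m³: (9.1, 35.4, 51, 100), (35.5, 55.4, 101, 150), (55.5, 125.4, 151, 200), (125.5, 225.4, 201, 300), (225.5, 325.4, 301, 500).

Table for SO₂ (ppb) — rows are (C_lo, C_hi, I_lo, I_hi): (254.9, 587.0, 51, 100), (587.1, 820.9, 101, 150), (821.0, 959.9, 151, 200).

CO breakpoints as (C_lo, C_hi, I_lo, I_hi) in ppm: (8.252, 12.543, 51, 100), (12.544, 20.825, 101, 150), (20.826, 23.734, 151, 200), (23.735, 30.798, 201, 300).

PM10: row 390.1–553.4 (AQI 151–200). (200−151)·(406.5−390.1)/(553.4−390.1) + 151 = 49·16.4/163.3 + 151 ≈ 155.92 → 156.
O₃: row 0.106–0.200 (AQI 201–300). (300−201)·(0.148−0.106)/(0.200−0.106) + 201 = 99·0.042/0.094 + 201 ≈ 245.23 → 245.
PM2.5 210.3: bracket 125.5–225.4 → index 201–300; slope 99/99.9, offset 84.8.
AQI = 201 + 99/99.9·84.8 ≈ 285.04 ⇒ 285.
SO₂: row 254.9–587.0 (AQI 51–100). (100−51)·(538.1−254.9)/(587.0−254.9) + 51 = 49·283.2/332.1 + 51 ≈ 92.79 → 93.
CO: row 12.544–20.825 (AQI 101–150). (150−101)·(16.216−12.544)/(20.825−12.544) + 101 = 49·3.672/8.281 + 101 ≈ 122.73 → 123.
Sub-indices: PM10→156, O₃→245, PM2.5→285, SO₂→93, CO→123. Overall AQI = max = 285; dominant pollutant is PM2.5.

285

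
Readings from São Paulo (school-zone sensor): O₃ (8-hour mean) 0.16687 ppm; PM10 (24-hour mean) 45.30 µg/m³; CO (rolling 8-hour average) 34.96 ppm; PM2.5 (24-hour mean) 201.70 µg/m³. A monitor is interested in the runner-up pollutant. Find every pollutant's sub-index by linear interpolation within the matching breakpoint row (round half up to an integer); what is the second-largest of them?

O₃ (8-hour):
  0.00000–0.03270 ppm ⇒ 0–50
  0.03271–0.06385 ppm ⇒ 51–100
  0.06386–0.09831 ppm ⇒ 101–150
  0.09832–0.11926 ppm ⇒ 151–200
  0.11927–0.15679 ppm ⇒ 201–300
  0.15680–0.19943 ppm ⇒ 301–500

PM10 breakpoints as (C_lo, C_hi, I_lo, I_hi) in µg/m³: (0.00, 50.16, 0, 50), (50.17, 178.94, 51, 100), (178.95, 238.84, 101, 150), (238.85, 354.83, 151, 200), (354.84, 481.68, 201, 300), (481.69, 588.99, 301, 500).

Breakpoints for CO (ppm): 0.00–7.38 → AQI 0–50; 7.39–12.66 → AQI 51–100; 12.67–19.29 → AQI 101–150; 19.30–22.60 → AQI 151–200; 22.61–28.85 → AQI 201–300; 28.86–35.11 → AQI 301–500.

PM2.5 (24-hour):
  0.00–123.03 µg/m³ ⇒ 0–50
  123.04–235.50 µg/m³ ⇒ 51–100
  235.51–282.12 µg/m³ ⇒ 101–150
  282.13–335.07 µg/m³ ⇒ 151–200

348

O₃: 0.16687 lies in 0.15680–0.19943, so I_lo=301, I_hi=500, C_lo=0.15680, C_hi=0.19943.
(500−301)/(0.19943−0.15680) × (0.16687−0.15680) + 301 = 199/0.04263 × 0.01007 + 301 ≈ 348.01 → 348.
PM10: 45.30 ∈ [0.00, 50.16] ↔ index [0, 50].
0 + (45.30−0.00)·(50−0)/(50.16−0.00) = 0 + 45.30·50/50.16 ≈ 45.16, so AQI = 45.
CO 34.96: bracket 28.86–35.11 → index 301–500; slope 199/6.25, offset 6.10.
AQI = 301 + 199/6.25·6.10 ≈ 495.22 ⇒ 495.
PM2.5: 201.70 lies in 123.04–235.50, so I_lo=51, I_hi=100, C_lo=123.04, C_hi=235.50.
(100−51)/(235.50−123.04) × (201.70−123.04) + 51 = 49/112.46 × 78.66 + 51 ≈ 85.27 → 85.
Sub-indices: O₃→348, PM10→45, CO→495, PM2.5→85. Ranked high→low: 495, 348, 85, 45. Second-highest sub-index = 348.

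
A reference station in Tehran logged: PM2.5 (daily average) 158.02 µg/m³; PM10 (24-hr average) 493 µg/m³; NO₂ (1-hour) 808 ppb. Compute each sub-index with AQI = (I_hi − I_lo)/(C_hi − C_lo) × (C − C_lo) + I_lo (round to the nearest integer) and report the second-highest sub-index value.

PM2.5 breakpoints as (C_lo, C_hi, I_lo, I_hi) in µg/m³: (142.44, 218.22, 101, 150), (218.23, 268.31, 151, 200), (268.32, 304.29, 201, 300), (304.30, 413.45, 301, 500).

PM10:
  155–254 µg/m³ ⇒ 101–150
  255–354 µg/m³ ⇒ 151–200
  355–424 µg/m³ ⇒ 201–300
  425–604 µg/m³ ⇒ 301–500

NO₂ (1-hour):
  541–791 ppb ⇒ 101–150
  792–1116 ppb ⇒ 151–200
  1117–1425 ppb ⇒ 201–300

PM2.5: 158.02 ∈ [142.44, 218.22] ↔ index [101, 150].
101 + (158.02−142.44)·(150−101)/(218.22−142.44) = 101 + 15.58·49/75.78 ≈ 111.07, so AQI = 111.
PM10: 493 lies in 425–604, so I_lo=301, I_hi=500, C_lo=425, C_hi=604.
(500−301)/(604−425) × (493−425) + 301 = 199/179 × 68 + 301 ≈ 376.60 → 377.
NO₂: 808 lies in 792–1116, so I_lo=151, I_hi=200, C_lo=792, C_hi=1116.
(200−151)/(1116−792) × (808−792) + 151 = 49/324 × 16 + 151 ≈ 153.42 → 153.
Sub-indices: PM2.5→111, PM10→377, NO₂→153. Ranked high→low: 377, 153, 111. Second-highest sub-index = 153.

153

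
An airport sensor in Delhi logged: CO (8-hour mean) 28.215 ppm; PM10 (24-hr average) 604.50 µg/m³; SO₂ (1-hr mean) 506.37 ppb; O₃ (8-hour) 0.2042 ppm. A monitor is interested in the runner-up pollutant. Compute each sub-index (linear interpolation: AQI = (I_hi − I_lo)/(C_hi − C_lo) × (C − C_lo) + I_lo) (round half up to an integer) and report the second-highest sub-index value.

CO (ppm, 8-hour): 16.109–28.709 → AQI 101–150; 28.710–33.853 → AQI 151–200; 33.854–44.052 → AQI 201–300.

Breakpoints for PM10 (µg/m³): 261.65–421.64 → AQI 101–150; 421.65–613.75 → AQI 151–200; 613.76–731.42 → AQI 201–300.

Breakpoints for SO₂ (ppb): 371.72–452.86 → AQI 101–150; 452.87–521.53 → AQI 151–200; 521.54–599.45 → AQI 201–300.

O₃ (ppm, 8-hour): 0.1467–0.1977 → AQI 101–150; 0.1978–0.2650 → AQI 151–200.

189

CO: 28.215 lies in 16.109–28.709, so I_lo=101, I_hi=150, C_lo=16.109, C_hi=28.709.
(150−101)/(28.709−16.109) × (28.215−16.109) + 101 = 49/12.600 × 12.106 + 101 ≈ 148.08 → 148.
PM10: 604.50 ∈ [421.65, 613.75] ↔ index [151, 200].
151 + (604.50−421.65)·(200−151)/(613.75−421.65) = 151 + 182.85·49/192.10 ≈ 197.64, so AQI = 198.
SO₂ 506.37: bracket 452.87–521.53 → index 151–200; slope 49/68.66, offset 53.50.
AQI = 151 + 49/68.66·53.50 ≈ 189.18 ⇒ 189.
O₃ 0.2042: bracket 0.1978–0.2650 → index 151–200; slope 49/0.0672, offset 0.0064.
AQI = 151 + 49/0.0672·0.0064 ≈ 155.67 ⇒ 156.
Sub-indices: CO→148, PM10→198, SO₂→189, O₃→156. Ranked high→low: 198, 189, 156, 148. Second-highest sub-index = 189.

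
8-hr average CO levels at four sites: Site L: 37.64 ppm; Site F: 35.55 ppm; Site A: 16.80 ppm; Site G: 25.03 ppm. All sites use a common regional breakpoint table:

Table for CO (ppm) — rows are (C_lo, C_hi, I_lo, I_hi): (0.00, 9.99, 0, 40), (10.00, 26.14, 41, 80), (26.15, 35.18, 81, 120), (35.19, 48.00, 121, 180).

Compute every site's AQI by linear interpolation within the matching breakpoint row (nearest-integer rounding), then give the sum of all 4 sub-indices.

Site L 37.64: bracket 35.19–48.00 → index 121–180; slope 59/12.81, offset 2.45.
AQI = 121 + 59/12.81·2.45 ≈ 132.28 ⇒ 132.
Site F: 35.55 lies in 35.19–48.00, so I_lo=121, I_hi=180, C_lo=35.19, C_hi=48.00.
(180−121)/(48.00−35.19) × (35.55−35.19) + 121 = 59/12.81 × 0.36 + 121 ≈ 122.66 → 123.
Site A 16.80: bracket 10.00–26.14 → index 41–80; slope 39/16.14, offset 6.80.
AQI = 41 + 39/16.14·6.80 ≈ 57.43 ⇒ 57.
Site G: 25.03 lies in 10.00–26.14, so I_lo=41, I_hi=80, C_lo=10.00, C_hi=26.14.
(80−41)/(26.14−10.00) × (25.03−10.00) + 41 = 39/16.14 × 15.03 + 41 ≈ 77.32 → 77.
AQIs: Site L=132, Site F=123, Site A=57, Site G=77. Sum = 132 + 123 + 57 + 77 = 389.

389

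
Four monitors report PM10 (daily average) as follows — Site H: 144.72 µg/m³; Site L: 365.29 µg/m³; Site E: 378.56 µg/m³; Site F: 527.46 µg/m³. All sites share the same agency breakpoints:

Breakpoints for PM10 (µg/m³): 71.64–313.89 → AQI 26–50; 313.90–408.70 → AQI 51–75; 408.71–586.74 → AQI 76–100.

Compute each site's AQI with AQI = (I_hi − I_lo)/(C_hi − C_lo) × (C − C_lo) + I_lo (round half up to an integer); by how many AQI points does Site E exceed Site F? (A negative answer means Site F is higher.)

-25

Site H: 144.72 lies in 71.64–313.89, so I_lo=26, I_hi=50, C_lo=71.64, C_hi=313.89.
(50−26)/(313.89−71.64) × (144.72−71.64) + 26 = 24/242.25 × 73.08 + 26 ≈ 33.24 → 33.
Site L: 365.29 ∈ [313.90, 408.70] ↔ index [51, 75].
51 + (365.29−313.90)·(75−51)/(408.70−313.90) = 51 + 51.39·24/94.80 ≈ 64.01, so AQI = 64.
Site E: 378.56 lies in 313.90–408.70, so I_lo=51, I_hi=75, C_lo=313.90, C_hi=408.70.
(75−51)/(408.70−313.90) × (378.56−313.90) + 51 = 24/94.80 × 64.66 + 51 ≈ 67.37 → 67.
Site F: 527.46 lies in 408.71–586.74, so I_lo=76, I_hi=100, C_lo=408.71, C_hi=586.74.
(100−76)/(586.74−408.71) × (527.46−408.71) + 76 = 24/178.03 × 118.75 + 76 ≈ 92.01 → 92.
AQIs: Site H=33, Site L=64, Site E=67, Site F=92. Site E (67) − Site F (92) = -25.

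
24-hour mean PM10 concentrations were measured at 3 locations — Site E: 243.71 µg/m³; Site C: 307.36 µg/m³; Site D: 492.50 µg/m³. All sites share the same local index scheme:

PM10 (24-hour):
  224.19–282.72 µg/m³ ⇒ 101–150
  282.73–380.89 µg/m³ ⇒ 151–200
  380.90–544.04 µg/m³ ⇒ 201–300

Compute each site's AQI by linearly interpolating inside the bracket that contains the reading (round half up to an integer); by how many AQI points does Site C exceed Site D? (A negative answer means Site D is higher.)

-106

Site E 243.71: bracket 224.19–282.72 → index 101–150; slope 49/58.53, offset 19.52.
AQI = 101 + 49/58.53·19.52 ≈ 117.34 ⇒ 117.
Site C 307.36: bracket 282.73–380.89 → index 151–200; slope 49/98.16, offset 24.63.
AQI = 151 + 49/98.16·24.63 ≈ 163.29 ⇒ 163.
Site D 492.50: bracket 380.90–544.04 → index 201–300; slope 99/163.14, offset 111.60.
AQI = 201 + 99/163.14·111.60 ≈ 268.72 ⇒ 269.
AQIs: Site E=117, Site C=163, Site D=269. Site C (163) − Site D (269) = -106.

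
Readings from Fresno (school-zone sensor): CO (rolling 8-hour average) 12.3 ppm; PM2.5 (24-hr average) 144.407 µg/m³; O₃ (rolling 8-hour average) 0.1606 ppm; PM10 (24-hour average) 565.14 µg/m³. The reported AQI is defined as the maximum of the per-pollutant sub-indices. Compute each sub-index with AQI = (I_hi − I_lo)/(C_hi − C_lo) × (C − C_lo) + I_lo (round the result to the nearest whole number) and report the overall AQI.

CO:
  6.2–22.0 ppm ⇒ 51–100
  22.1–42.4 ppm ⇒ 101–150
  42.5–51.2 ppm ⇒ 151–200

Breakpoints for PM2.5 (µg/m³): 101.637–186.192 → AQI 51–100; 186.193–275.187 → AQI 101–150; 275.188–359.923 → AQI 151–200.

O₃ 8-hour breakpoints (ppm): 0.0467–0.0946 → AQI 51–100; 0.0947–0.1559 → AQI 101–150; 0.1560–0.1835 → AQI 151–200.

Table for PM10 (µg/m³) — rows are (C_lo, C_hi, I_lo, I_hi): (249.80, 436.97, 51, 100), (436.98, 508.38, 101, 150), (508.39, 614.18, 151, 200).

177

CO 12.3: bracket 6.2–22.0 → index 51–100; slope 49/15.8, offset 6.1.
AQI = 51 + 49/15.8·6.1 ≈ 69.92 ⇒ 70.
PM2.5 144.407: bracket 101.637–186.192 → index 51–100; slope 49/84.555, offset 42.770.
AQI = 51 + 49/84.555·42.770 ≈ 75.79 ⇒ 76.
O₃: 0.1606 ∈ [0.1560, 0.1835] ↔ index [151, 200].
151 + (0.1606−0.1560)·(200−151)/(0.1835−0.1560) = 151 + 0.0046·49/0.0275 ≈ 159.20, so AQI = 159.
PM10: 565.14 ∈ [508.39, 614.18] ↔ index [151, 200].
151 + (565.14−508.39)·(200−151)/(614.18−508.39) = 151 + 56.75·49/105.79 ≈ 177.29, so AQI = 177.
Sub-indices: CO→70, PM2.5→76, O₃→159, PM10→177. Overall AQI = max = 177; dominant pollutant is PM10.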